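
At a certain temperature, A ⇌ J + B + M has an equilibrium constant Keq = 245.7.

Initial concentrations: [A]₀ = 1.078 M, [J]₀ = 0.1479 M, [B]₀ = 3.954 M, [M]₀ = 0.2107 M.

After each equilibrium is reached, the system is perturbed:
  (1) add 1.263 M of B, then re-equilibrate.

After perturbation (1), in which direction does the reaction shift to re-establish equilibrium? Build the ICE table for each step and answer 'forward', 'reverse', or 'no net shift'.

Direction: reverse

Q₀ = 0.1143 vs Keq = 245.7 ⇒ Q<K, forward
Step 1:
                   A          J          B          M
  I            1.078     0.1479      3.954     0.2107
  C           -1.047      1.047      1.047      1.047
  E          0.03061      1.195      5.001      1.258
  solve Keq expr → x = 1.047; check Q = 245.7
Then add 1.263 M of B.
Step 2:
                   A          J          B          M
  I          0.03061      1.195      6.264      1.258
  C         0.007235  -0.007235  -0.007235  -0.007235
  E          0.03785      1.188      6.257      1.251
  solve Keq expr → x = -0.007235; check Q = 245.7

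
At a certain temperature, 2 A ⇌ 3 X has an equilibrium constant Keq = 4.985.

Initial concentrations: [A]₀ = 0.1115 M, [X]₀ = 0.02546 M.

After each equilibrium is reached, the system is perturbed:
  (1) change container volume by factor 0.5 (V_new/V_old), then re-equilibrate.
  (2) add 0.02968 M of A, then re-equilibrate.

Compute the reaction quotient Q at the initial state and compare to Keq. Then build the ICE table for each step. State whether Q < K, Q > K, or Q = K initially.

Q₀ = 0.001327; Q < K (proceeds forward)

Q₀ = 0.001327 vs Keq = 4.985 ⇒ Q<K, forward
Step 1:
                   A          X
  Initial     0.1115    0.02546
  Change    -0.08479     0.1272
  Equil      0.02671     0.1526
  solve Keq expr → x = 0.04239; check Q = 4.985
Then change container volume by factor 0.5 (V_new/V_old).
Step 2:
                   A          X
  Initial    0.05342     0.3053
  Change      0.0143   -0.02146
  Equil      0.06773     0.2838
  solve Keq expr → x = -0.007152; check Q = 4.985
Then add 0.02968 M of A.
Step 3:
                   A          X
  Initial    0.09741     0.2838
  Change    -0.01915    0.02872
  Equil      0.07826     0.3125
  solve Keq expr → x = 0.009573; check Q = 4.985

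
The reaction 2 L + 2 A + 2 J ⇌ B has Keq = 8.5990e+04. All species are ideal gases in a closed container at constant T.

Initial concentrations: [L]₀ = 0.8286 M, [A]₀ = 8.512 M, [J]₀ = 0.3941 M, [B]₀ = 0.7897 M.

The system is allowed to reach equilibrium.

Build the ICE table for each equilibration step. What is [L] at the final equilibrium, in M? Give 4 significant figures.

Q₀ = 0.1022 vs Keq = 8.5990e+04 ⇒ Q<K, forward
Step 1:
                   L          A          J          B
  init        0.8286      8.512     0.3941     0.7897
  Δ          -0.3931    -0.3931    -0.3931     0.1966
  eq          0.4355      8.119 9.5793e-04     0.9863
  solve Keq expr → x = 0.1966; check Q = 8.5990e+04

[L]_eq = 0.4355 M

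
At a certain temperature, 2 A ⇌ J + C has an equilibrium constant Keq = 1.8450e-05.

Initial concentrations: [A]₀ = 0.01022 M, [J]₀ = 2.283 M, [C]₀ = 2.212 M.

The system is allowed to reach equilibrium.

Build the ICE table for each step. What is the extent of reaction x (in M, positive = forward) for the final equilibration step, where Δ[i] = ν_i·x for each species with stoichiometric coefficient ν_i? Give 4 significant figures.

Q₀ = 4.8349e+04 vs Keq = 1.8450e-05 ⇒ Q>K, reverse
Step 1:
                  A         J         C
  Initial   0.01022     2.283     2.212
  Change      4.414    -2.207    -2.207
  Equil       4.425   0.07577  0.004767
  solve Keq expr → x = -2.207; check Q = 1.8450e-05

x = -2.207 M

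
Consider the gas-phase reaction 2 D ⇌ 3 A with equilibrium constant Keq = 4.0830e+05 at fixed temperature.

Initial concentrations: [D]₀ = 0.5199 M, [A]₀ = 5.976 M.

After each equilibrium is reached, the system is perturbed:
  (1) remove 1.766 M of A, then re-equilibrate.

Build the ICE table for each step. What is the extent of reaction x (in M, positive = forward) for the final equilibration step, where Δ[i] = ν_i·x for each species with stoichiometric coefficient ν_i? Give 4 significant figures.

x = 0.004962 M

Q₀ = 789.6 vs Keq = 4.0830e+05 ⇒ Q<K, forward
Step 1:
                   D          A
  init        0.5199      5.976
  Δ          -0.4927      0.739
  eq         0.02723      6.715
  solve Keq expr → x = 0.2463; check Q = 4.0830e+05
Then remove 1.766 M of A.
Step 2:
                   D          A
  init       0.02723      4.949
  Δ        -0.009924    0.01489
  eq         0.01731      4.964
  solve Keq expr → x = 0.004962; check Q = 4.0830e+05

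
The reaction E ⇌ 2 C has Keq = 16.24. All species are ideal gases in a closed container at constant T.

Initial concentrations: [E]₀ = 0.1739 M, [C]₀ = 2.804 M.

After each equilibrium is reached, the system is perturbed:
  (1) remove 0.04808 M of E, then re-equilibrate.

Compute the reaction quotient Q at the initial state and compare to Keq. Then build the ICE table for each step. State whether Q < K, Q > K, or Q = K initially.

Q₀ = 45.21; Q > K (proceeds reverse)

Q₀ = 45.21 vs Keq = 16.24 ⇒ Q>K, reverse
Step 1:
                  E         C
  Initial    0.1739     2.804
  Change     0.1887   -0.3774
  Equil      0.3626     2.427
  solve Keq expr → x = -0.1887; check Q = 16.24
Then remove 0.04808 M of E.
Step 2:
                  E         C
  Initial    0.3145     2.427
  Change    0.03023  -0.06047
  Equil      0.3447     2.366
  solve Keq expr → x = -0.03023; check Q = 16.24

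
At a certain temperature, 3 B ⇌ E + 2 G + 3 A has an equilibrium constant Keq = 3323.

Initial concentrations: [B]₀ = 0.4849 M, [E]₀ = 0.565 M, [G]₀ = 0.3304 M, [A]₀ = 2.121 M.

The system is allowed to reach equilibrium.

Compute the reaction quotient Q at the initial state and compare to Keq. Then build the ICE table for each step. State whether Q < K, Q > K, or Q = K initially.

Q₀ = 5.162; Q < K (proceeds forward)

Q₀ = 5.162 vs Keq = 3323 ⇒ Q<K, forward
Step 1:
                   B          E          G          A
  Initial     0.4849      0.565     0.3304      2.121
  Change     -0.3812     0.1271     0.2541     0.3812
  Equil       0.1037     0.6921     0.5845      2.502
  solve Keq expr → x = 0.1271; check Q = 3323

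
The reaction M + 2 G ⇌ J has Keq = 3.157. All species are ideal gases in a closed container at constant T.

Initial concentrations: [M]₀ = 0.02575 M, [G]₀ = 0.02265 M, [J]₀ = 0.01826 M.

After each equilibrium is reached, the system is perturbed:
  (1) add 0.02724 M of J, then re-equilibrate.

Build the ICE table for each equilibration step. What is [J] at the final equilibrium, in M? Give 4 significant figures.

Q₀ = 1382 vs Keq = 3.157 ⇒ Q>K, reverse
Step 1:
                  M         G         J
  I         0.02575   0.02265   0.01826
  C         0.01779   0.03559  -0.01779
  E         0.04354   0.05824 4.6624e-04
  solve Keq expr → x = -0.01779; check Q = 3.157
Then add 0.02724 M of J.
Step 2:
                  M         G         J
  I         0.04354   0.05824   0.02771
  C         0.02515    0.0503  -0.02515
  E          0.0687    0.1085  0.002555
  solve Keq expr → x = -0.02515; check Q = 3.157

[J]_eq = 0.002555 M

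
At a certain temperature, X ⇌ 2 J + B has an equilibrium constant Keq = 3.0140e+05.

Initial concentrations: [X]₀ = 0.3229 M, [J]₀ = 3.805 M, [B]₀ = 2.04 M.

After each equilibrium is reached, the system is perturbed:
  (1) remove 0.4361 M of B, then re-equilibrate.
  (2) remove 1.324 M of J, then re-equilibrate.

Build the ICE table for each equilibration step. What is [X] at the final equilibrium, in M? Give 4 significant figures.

Q₀ = 91.47 vs Keq = 3.0140e+05 ⇒ Q<K, forward
Step 1:
                  X         J         B
  Initial    0.3229     3.805      2.04
  Change    -0.3227    0.6455    0.3227
  Equil   1.5527e-04      4.45     2.363
  solve Keq expr → x = 0.3227; check Q = 3.0140e+05
Then remove 0.4361 M of B.
Step 2:
                  X         J         B
  Initial 1.5527e-04      4.45     1.927
  Change  -2.8654e-05 5.7307e-05 2.8654e-05
  Equil   1.2662e-04     4.451     1.927
  solve Keq expr → x = 2.8654e-05; check Q = 3.0140e+05
Then remove 1.324 M of J.
Step 3:
                  X         J         B
  Initial 1.2662e-04     3.127     1.927
  Change  -6.4122e-05 1.2824e-04 6.4122e-05
  Equil   6.2495e-05     3.127     1.927
  solve Keq expr → x = 6.4122e-05; check Q = 3.0140e+05

[X]_eq = 6.2495e-05 M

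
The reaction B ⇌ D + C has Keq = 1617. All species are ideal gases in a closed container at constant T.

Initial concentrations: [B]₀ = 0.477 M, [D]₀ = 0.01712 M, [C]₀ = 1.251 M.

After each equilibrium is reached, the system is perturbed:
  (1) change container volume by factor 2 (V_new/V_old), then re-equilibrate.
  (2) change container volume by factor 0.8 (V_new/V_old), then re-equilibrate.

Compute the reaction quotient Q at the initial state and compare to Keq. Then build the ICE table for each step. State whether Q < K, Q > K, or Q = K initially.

Q₀ = 0.0449 vs Keq = 1617 ⇒ Q<K, forward
Step 1:
                   B          D          C
  I            0.477    0.01712      1.251
  C          -0.4765     0.4765     0.4765
  E       5.2731e-04     0.4936      1.727
  solve Keq expr → x = 0.4765; check Q = 1617
Then change container volume by factor 2 (V_new/V_old).
Step 2:
                   B          D          C
  I       2.6366e-04     0.2468     0.8637
  C       -1.3174e-04 1.3174e-04 1.3174e-04
  E       1.3192e-04     0.2469     0.8639
  solve Keq expr → x = 1.3174e-04; check Q = 1617
Then change container volume by factor 0.8 (V_new/V_old).
Step 3:
                   B          D          C
  I       1.6490e-04     0.3087       1.08
  C       4.1189e-05 -4.1189e-05 -4.1189e-05
  E       2.0609e-04     0.3086       1.08
  solve Keq expr → x = -4.1189e-05; check Q = 1617

Q₀ = 0.0449; Q < K (proceeds forward)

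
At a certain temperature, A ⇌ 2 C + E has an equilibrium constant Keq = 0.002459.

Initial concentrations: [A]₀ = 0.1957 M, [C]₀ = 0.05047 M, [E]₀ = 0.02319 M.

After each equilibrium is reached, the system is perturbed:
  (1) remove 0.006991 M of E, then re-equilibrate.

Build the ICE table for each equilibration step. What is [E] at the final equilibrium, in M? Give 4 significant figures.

[E]_eq = 0.04133 M

Q₀ = 3.0184e-04 vs Keq = 0.002459 ⇒ Q<K, forward
Step 1:
                   A          C          E
  I           0.1957    0.05047    0.02319
  C         -0.02282    0.04565    0.02282
  E           0.1729    0.09612    0.04601
  solve Keq expr → x = 0.02282; check Q = 0.002459
Then remove 0.006991 M of E.
Step 2:
                   A          C          E
  I           0.1729    0.09612    0.03902
  C        -0.002309   0.004618   0.002309
  E           0.1706     0.1007    0.04133
  solve Keq expr → x = 0.002309; check Q = 0.002459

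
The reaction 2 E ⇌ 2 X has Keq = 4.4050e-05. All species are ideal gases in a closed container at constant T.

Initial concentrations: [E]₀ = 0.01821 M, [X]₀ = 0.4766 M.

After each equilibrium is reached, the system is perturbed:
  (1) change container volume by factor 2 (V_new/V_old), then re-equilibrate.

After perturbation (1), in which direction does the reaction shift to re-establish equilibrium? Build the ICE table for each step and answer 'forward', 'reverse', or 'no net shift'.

Direction: no net shift

Q₀ = 685 vs Keq = 4.4050e-05 ⇒ Q>K, reverse
Step 1:
                   E          X
  Initial    0.01821     0.4766
  Change      0.4733    -0.4733
  Equil       0.4915   0.003262
  solve Keq expr → x = -0.2367; check Q = 4.4050e-05
Then change container volume by factor 2 (V_new/V_old).
Step 2:
                   E          X
  Initial     0.2458   0.001631
  Change           0          0
  Equil       0.2458   0.001631
  solve Keq expr → x = 0; check Q = 4.4050e-05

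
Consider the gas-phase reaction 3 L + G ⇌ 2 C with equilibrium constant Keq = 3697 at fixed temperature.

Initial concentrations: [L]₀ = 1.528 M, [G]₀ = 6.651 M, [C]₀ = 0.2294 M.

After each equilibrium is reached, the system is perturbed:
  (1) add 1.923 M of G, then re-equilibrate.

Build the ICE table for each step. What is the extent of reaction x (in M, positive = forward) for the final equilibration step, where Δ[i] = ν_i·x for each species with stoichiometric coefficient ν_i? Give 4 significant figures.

x = 0.001148 M

Q₀ = 0.002218 vs Keq = 3697 ⇒ Q<K, forward
Step 1:
                   L          G          C
  I            1.528      6.651     0.2294
  C           -1.488    -0.4959     0.9918
  E          0.04032      6.155      1.221
  solve Keq expr → x = 0.4959; check Q = 3697
Then add 1.923 M of G.
Step 2:
                   L          G          C
  I          0.04032      8.078      1.221
  C        -0.003445  -0.001148   0.002297
  E          0.03687      8.077      1.223
  solve Keq expr → x = 0.001148; check Q = 3697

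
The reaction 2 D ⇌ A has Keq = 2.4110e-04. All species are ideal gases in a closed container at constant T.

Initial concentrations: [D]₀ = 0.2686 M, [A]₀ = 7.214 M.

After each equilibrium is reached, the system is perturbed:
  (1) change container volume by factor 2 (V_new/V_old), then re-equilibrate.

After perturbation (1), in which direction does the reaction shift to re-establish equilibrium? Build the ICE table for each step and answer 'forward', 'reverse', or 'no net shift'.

Direction: reverse

Q₀ = 99.99 vs Keq = 2.4110e-04 ⇒ Q>K, reverse
Step 1:
                   D          A
  I           0.2686      7.214
  C            14.33     -7.163
  E            14.59    0.05135
  solve Keq expr → x = -7.163; check Q = 2.4110e-04
Then change container volume by factor 2 (V_new/V_old).
Step 2:
                   D          A
  I            7.297    0.02567
  C           0.0255   -0.01275
  E            7.322    0.01293
  solve Keq expr → x = -0.01275; check Q = 2.4110e-04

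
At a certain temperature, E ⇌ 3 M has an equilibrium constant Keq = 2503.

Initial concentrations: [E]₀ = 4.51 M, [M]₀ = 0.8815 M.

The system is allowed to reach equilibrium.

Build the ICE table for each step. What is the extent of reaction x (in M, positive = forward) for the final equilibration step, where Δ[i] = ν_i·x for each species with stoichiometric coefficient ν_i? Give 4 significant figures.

Q₀ = 0.1519 vs Keq = 2503 ⇒ Q<K, forward
Step 1:
                  E         M
  Initial      4.51    0.8815
  Change      -3.78     11.34
  Equil      0.7296     12.22
  solve Keq expr → x = 3.78; check Q = 2503

x = 3.78 M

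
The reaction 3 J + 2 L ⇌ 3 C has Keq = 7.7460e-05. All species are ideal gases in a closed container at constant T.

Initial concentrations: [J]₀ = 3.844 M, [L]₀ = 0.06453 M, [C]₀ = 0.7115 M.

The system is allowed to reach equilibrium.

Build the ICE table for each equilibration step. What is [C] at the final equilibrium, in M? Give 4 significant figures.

[C]_eq = 0.1134 M

Q₀ = 1.523 vs Keq = 7.7460e-05 ⇒ Q>K, reverse
Step 1:
                    J           L           C
  init          3.844     0.06453      0.7115
  Δ            0.5981      0.3988     -0.5981
  eq            4.442      0.4633      0.1134
  solve Keq expr → x = -0.1994; check Q = 7.7460e-05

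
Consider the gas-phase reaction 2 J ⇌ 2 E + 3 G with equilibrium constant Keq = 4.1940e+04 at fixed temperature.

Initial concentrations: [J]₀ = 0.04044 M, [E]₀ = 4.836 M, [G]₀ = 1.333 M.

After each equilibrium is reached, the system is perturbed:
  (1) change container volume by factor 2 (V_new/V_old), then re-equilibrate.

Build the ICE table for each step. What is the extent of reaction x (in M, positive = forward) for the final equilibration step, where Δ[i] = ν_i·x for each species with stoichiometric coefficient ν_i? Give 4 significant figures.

Q₀ = 3.3872e+04 vs Keq = 4.1940e+04 ⇒ Q<K, forward
Step 1:
                  J         E         G
  init      0.04044     4.836     1.333
  Δ       -0.003833  0.003833  0.005749
  eq        0.03661      4.84     1.339
  solve Keq expr → x = 0.001916; check Q = 4.1940e+04
Then change container volume by factor 2 (V_new/V_old).
Step 2:
                  J         E         G
  init       0.0183      2.42    0.6694
  Δ        -0.01155   0.01155   0.01732
  eq       0.006756     2.431    0.6867
  solve Keq expr → x = 0.005774; check Q = 4.1940e+04

x = 0.005774 M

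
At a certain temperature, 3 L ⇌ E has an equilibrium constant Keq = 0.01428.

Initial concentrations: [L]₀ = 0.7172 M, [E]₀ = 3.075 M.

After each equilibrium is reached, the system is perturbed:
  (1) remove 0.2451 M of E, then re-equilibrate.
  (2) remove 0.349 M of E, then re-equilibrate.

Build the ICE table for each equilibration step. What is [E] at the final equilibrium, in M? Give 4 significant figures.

Q₀ = 8.335 vs Keq = 0.01428 ⇒ Q>K, reverse
Step 1:
                    L           E
  I            0.7172       3.075
  C             4.183      -1.394
  E             4.901       1.681
  solve Keq expr → x = -1.394; check Q = 0.01428
Then remove 0.2451 M of E.
Step 2:
                    L           E
  I             4.901       1.435
  C           -0.1852     0.06172
  E             4.715       1.497
  solve Keq expr → x = 0.06172; check Q = 0.01428
Then remove 0.349 M of E.
Step 3:
                    L           E
  I             4.715       1.148
  C           -0.2838      0.0946
  E             4.432       1.243
  solve Keq expr → x = 0.0946; check Q = 0.01428

[E]_eq = 1.243 M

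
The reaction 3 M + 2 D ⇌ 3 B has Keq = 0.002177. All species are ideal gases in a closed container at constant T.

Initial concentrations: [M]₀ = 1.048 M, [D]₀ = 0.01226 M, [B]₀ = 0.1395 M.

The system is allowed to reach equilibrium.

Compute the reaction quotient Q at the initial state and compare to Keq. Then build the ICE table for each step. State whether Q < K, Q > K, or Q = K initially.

Q₀ = 15.69 vs Keq = 0.002177 ⇒ Q>K, reverse
Step 1:
                   M          D          B
  I            1.048    0.01226     0.1395
  C           0.1103    0.07353    -0.1103
  E            1.158    0.08579     0.0292
  solve Keq expr → x = -0.03677; check Q = 0.002177

Q₀ = 15.69; Q > K (proceeds reverse)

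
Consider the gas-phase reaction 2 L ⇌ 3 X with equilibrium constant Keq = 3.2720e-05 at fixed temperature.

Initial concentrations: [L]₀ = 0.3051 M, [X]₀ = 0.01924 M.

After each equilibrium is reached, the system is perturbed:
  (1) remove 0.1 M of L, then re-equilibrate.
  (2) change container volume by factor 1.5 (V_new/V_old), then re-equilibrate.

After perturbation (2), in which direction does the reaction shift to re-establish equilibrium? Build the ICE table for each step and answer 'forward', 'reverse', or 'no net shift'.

Q₀ = 7.6512e-05 vs Keq = 3.2720e-05 ⇒ Q>K, reverse
Step 1:
                    L           X
  I            0.3051     0.01924
  C          0.003098   -0.004647
  E            0.3082     0.01459
  solve Keq expr → x = -0.001549; check Q = 3.2720e-05
Then remove 0.1 M of L.
Step 2:
                    L           X
  I            0.2082     0.01459
  C          0.002186    -0.00328
  E            0.2104     0.01131
  solve Keq expr → x = -0.001093; check Q = 3.2720e-05
Then change container volume by factor 1.5 (V_new/V_old).
Step 3:
                    L           X
  I            0.1403    0.007543
  C       -7.0829e-04    0.001062
  E            0.1395    0.008605
  solve Keq expr → x = 3.5414e-04; check Q = 3.2720e-05

Direction: forward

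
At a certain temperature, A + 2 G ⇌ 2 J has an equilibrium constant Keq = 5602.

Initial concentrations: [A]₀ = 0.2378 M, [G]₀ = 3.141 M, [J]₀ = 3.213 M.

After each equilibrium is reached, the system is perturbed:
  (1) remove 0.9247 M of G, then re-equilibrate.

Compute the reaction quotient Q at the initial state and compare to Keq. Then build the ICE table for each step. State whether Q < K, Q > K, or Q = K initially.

Q₀ = 4.4; Q < K (proceeds forward)

Q₀ = 4.4 vs Keq = 5602 ⇒ Q<K, forward
Step 1:
                  A         G         J
  I          0.2378     3.141     3.213
  C         -0.2375   -0.4749    0.4749
  E       3.4156e-04     2.666     3.688
  solve Keq expr → x = 0.2375; check Q = 5602
Then remove 0.9247 M of G.
Step 2:
                  A         G         J
  I       3.4156e-04     1.741     3.688
  C       4.5783e-04 9.1565e-04 -9.1565e-04
  E       7.9939e-04     1.742     3.687
  solve Keq expr → x = -4.5783e-04; check Q = 5602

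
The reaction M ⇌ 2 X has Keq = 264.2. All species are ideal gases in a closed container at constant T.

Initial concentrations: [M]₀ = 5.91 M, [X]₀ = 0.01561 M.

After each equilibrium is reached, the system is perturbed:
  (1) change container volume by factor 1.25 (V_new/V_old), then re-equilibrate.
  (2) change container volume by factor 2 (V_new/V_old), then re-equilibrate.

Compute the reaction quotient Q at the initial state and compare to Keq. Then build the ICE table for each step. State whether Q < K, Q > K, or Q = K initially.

Q₀ = 4.1230e-05; Q < K (proceeds forward)

Q₀ = 4.1230e-05 vs Keq = 264.2 ⇒ Q<K, forward
Step 1:
                  M         X
  I            5.91   0.01561
  C          -5.458     10.92
  E          0.4523     10.93
  solve Keq expr → x = 5.458; check Q = 264.2
Then change container volume by factor 1.25 (V_new/V_old).
Step 2:
                  M         X
  I          0.3618     8.745
  C        -0.06385    0.1277
  E           0.298     8.873
  solve Keq expr → x = 0.06385; check Q = 264.2
Then change container volume by factor 2 (V_new/V_old).
Step 3:
                  M         X
  I           0.149     4.436
  C        -0.06973    0.1395
  E         0.07925     4.576
  solve Keq expr → x = 0.06973; check Q = 264.2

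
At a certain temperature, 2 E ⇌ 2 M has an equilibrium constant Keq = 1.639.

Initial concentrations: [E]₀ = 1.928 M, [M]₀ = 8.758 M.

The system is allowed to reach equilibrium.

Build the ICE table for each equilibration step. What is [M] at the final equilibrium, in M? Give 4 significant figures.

Q₀ = 20.63 vs Keq = 1.639 ⇒ Q>K, reverse
Step 1:
                   E          M
  I            1.928      8.758
  C            2.758     -2.758
  E            4.686          6
  solve Keq expr → x = -1.379; check Q = 1.639

[M]_eq = 6 M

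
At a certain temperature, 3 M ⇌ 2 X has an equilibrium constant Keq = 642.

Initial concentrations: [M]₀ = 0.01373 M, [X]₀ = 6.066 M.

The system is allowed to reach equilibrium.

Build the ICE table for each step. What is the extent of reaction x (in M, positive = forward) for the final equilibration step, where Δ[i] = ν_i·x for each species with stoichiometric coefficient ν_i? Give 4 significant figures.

Q₀ = 1.4217e+07 vs Keq = 642 ⇒ Q>K, reverse
Step 1:
                    M           X
  Initial     0.01373       6.066
  Change       0.3615      -0.241
  Equil        0.3753       5.825
  solve Keq expr → x = -0.1205; check Q = 642

x = -0.1205 M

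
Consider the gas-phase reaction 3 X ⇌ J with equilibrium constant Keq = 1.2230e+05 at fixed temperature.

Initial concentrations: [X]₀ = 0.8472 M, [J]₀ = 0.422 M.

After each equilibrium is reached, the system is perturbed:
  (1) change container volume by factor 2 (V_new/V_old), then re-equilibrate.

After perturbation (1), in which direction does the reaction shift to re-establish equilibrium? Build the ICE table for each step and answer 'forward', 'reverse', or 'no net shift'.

Direction: reverse

Q₀ = 0.694 vs Keq = 1.2230e+05 ⇒ Q<K, forward
Step 1:
                   X          J
  I           0.8472      0.422
  C          -0.8293     0.2764
  E          0.01787     0.6984
  solve Keq expr → x = 0.2764; check Q = 1.2230e+05
Then change container volume by factor 2 (V_new/V_old).
Step 2:
                   X          J
  I         0.008937     0.3492
  C         0.005226  -0.001742
  E          0.01416     0.3475
  solve Keq expr → x = -0.001742; check Q = 1.2230e+05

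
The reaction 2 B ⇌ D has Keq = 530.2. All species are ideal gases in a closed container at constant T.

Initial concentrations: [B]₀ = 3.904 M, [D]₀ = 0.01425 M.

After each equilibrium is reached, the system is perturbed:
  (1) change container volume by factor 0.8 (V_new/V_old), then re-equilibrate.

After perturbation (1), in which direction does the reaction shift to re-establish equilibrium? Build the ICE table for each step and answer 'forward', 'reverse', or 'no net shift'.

Q₀ = 9.3496e-04 vs Keq = 530.2 ⇒ Q<K, forward
Step 1:
                   B          D
  Initial      3.904    0.01425
  Change      -3.844      1.922
  Equil      0.06043      1.936
  solve Keq expr → x = 1.922; check Q = 530.2
Then change container volume by factor 0.8 (V_new/V_old).
Step 2:
                   B          D
  Initial    0.07553       2.42
  Change   -0.007919    0.00396
  Equil      0.06762      2.424
  solve Keq expr → x = 0.00396; check Q = 530.2

Direction: forward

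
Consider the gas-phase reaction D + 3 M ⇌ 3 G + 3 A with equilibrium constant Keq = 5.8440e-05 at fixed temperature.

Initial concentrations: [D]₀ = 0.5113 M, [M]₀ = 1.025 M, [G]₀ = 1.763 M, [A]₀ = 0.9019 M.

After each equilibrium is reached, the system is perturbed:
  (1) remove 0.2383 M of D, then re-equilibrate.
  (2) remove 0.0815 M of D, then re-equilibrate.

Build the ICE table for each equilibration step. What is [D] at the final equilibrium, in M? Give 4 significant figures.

Q₀ = 7.301 vs Keq = 5.8440e-05 ⇒ Q>K, reverse
Step 1:
                  D         M         G         A
  init       0.5113     1.025     1.763    0.9019
  Δ          0.2769    0.8306   -0.8306   -0.8306
  eq         0.7882     1.856    0.9324   0.07133
  solve Keq expr → x = -0.2769; check Q = 5.8440e-05
Then remove 0.2383 M of D.
Step 2:
                  D         M         G         A
  init       0.5499     1.856    0.9324   0.07133
  Δ         0.00241  0.007231 -0.007231 -0.007231
  eq         0.5523     1.863    0.9252    0.0641
  solve Keq expr → x = -0.00241; check Q = 5.8440e-05
Then remove 0.0815 M of D.
Step 3:
                  D         M         G         A
  init       0.4708     1.863    0.9252    0.0641
  Δ       9.9504e-04  0.002985 -0.002985 -0.002985
  eq         0.4718     1.866    0.9222   0.06112
  solve Keq expr → x = -9.9504e-04; check Q = 5.8440e-05

[D]_eq = 0.4718 M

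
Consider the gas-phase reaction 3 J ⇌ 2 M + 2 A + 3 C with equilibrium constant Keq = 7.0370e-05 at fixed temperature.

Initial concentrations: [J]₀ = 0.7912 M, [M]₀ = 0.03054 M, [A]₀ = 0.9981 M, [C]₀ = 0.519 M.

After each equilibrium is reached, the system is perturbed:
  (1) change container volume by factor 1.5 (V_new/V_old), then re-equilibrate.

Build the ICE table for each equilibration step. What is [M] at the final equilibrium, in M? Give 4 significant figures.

Q₀ = 2.6226e-04 vs Keq = 7.0370e-05 ⇒ Q>K, reverse
Step 1:
                   J          M          A          C
  init        0.7912    0.03054     0.9981      0.519
  Δ          0.01941   -0.01294   -0.01294   -0.01941
  eq          0.8106     0.0176     0.9852     0.4996
  solve Keq expr → x = -0.006471; check Q = 7.0370e-05
Then change container volume by factor 1.5 (V_new/V_old).
Step 2:
                   J          M          A          C
  init        0.5404    0.01173     0.6568     0.3331
  Δ         -0.01687    0.01125    0.01125    0.01687
  eq          0.5235    0.02298      0.668     0.3499
  solve Keq expr → x = 0.005624; check Q = 7.0370e-05

[M]_eq = 0.02298 M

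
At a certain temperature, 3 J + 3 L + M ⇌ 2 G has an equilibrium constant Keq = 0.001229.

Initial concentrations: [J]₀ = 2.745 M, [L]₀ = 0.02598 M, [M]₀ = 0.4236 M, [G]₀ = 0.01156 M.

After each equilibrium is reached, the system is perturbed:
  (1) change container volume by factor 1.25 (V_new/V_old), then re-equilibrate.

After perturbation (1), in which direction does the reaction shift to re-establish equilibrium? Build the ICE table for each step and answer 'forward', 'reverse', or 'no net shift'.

Direction: reverse

Q₀ = 0.8698 vs Keq = 0.001229 ⇒ Q>K, reverse
Step 1:
                    J           L           M           G
  I             2.745     0.02598      0.4236     0.01156
  C           0.01598     0.01598    0.005327    -0.01065
  E             2.761     0.04196      0.4289  9.0541e-04
  solve Keq expr → x = -0.005327; check Q = 0.001229
Then change container volume by factor 1.25 (V_new/V_old).
Step 2:
                    J           L           M           G
  I             2.209     0.03357      0.3431  7.2433e-04
  C        4.5162e-04  4.5162e-04  1.5054e-04 -3.0108e-04
  E             2.209     0.03402      0.3433  4.2325e-04
  solve Keq expr → x = -1.5054e-04; check Q = 0.001229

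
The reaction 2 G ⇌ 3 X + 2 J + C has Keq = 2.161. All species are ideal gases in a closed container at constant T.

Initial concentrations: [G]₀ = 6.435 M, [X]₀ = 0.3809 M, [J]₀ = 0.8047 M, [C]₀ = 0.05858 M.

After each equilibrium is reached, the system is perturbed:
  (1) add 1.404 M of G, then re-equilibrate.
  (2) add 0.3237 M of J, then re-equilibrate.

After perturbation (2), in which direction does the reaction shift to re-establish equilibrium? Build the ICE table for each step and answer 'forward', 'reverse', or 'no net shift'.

Q₀ = 5.0624e-05 vs Keq = 2.161 ⇒ Q<K, forward
Step 1:
                   G          X          J          C
  init         6.435     0.3809     0.8047    0.05858
  Δ           -1.393      2.089      1.393     0.6964
  eq           5.042       2.47      2.197      0.755
  solve Keq expr → x = 0.6964; check Q = 2.161
Then add 1.404 M of G.
Step 2:
                   G          X          J          C
  init         6.446       2.47      2.197      0.755
  Δ          -0.1372     0.2058     0.1372    0.06861
  eq           6.309      2.676      2.335     0.8236
  solve Keq expr → x = 0.06861; check Q = 2.161
Then add 0.3237 M of J.
Step 3:
                   G          X          J          C
  init         6.309      2.676      2.658     0.8236
  Δ          0.07596    -0.1139   -0.07596   -0.03798
  eq           6.385      2.562      2.582     0.7856
  solve Keq expr → x = -0.03798; check Q = 2.161

Direction: reverse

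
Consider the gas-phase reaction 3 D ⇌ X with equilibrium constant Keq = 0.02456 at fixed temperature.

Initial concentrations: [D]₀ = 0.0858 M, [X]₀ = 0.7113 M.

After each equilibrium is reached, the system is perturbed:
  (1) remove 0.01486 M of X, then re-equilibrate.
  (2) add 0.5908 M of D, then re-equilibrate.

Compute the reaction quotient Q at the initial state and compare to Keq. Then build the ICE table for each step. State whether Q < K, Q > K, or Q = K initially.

Q₀ = 1126; Q > K (proceeds reverse)

Q₀ = 1126 vs Keq = 0.02456 ⇒ Q>K, reverse
Step 1:
                   D          X
  I           0.0858     0.7113
  C            1.708    -0.5695
  E            1.794     0.1418
  solve Keq expr → x = -0.5695; check Q = 0.02456
Then remove 0.01486 M of X.
Step 2:
                   D          X
  I            1.794      0.127
  C         -0.02621   0.008735
  E            1.768     0.1357
  solve Keq expr → x = 0.008735; check Q = 0.02456
Then add 0.5908 M of D.
Step 3:
                   D          X
  I            2.359     0.1357
  C          -0.2671    0.08903
  E            2.092     0.2248
  solve Keq expr → x = 0.08903; check Q = 0.02456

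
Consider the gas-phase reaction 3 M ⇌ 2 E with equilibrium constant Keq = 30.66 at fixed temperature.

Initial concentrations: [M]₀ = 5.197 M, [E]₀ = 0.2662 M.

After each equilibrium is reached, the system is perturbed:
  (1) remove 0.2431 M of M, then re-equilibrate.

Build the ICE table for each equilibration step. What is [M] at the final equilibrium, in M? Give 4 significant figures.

[M]_eq = 0.6814 M

Q₀ = 5.0484e-04 vs Keq = 30.66 ⇒ Q<K, forward
Step 1:
                    M           E
  Initial       5.197      0.2662
  Change       -4.494       2.996
  Equil        0.7028       3.262
  solve Keq expr → x = 1.498; check Q = 30.66
Then remove 0.2431 M of M.
Step 2:
                    M           E
  Initial      0.4597       3.262
  Change       0.2217     -0.1478
  Equil        0.6814       3.115
  solve Keq expr → x = -0.0739; check Q = 30.66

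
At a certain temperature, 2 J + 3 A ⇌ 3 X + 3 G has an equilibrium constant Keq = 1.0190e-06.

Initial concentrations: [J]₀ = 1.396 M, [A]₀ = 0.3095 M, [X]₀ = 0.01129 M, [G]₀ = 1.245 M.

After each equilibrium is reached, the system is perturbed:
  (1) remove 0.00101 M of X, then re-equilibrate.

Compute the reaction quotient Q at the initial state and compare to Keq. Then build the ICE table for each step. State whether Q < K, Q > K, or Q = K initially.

Q₀ = 4.8066e-05; Q > K (proceeds reverse)

Q₀ = 4.8066e-05 vs Keq = 1.0190e-06 ⇒ Q>K, reverse
Step 1:
                  J         A         X         G
  Initial     1.396    0.3095   0.01129     1.245
  Change    0.00537  0.008055 -0.008055 -0.008055
  Equil       1.401    0.3176  0.003235     1.237
  solve Keq expr → x = -0.002685; check Q = 1.0190e-06
Then remove 0.00101 M of X.
Step 2:
                  J         A         X         G
  Initial     1.401    0.3176  0.002225     1.237
  Change  -6.6416e-04 -9.9624e-04 9.9624e-04 9.9624e-04
  Equil       1.401    0.3166  0.003221     1.238
  solve Keq expr → x = 3.3208e-04; check Q = 1.0190e-06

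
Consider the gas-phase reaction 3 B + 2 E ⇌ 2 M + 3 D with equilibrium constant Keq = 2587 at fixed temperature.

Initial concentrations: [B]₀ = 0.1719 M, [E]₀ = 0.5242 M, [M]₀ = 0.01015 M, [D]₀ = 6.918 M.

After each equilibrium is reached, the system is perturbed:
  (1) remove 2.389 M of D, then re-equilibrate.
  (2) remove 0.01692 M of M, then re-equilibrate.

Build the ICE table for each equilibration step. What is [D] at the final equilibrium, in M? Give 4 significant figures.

[D]_eq = 4.62 M

Q₀ = 24.44 vs Keq = 2587 ⇒ Q<K, forward
Step 1:
                   B          E          M          D
  Initial     0.1719     0.5242    0.01015      6.918
  Change     -0.0599   -0.03993    0.03993     0.0599
  Equil        0.112     0.4843    0.05008      6.978
  solve Keq expr → x = 0.01997; check Q = 2587
Then remove 2.389 M of D.
Step 2:
                   B          E          M          D
  Initial      0.112     0.4843    0.05008      4.589
  Change     -0.0222    -0.0148     0.0148     0.0222
  Equil      0.08979     0.4695    0.06489      4.611
  solve Keq expr → x = 0.007401; check Q = 2587
Then remove 0.01692 M of M.
Step 3:
                   B          E          M          D
  Initial    0.08979     0.4695    0.04797      4.611
  Change   -0.009308  -0.006205   0.006205   0.009308
  Equil      0.08049     0.4633    0.05417       4.62
  solve Keq expr → x = 0.003103; check Q = 2587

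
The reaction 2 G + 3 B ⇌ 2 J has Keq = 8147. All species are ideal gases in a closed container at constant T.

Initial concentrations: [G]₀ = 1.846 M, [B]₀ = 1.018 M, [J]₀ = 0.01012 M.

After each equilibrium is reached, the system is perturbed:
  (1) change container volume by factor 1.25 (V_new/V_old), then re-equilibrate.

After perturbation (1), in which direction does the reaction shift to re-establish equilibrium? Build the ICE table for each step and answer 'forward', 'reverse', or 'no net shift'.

Q₀ = 2.8487e-05 vs Keq = 8147 ⇒ Q<K, forward
Step 1:
                   G          B          J
  Initial      1.846      1.018    0.01012
  Change     -0.6562    -0.9842     0.6562
  Equil         1.19    0.03376     0.6663
  solve Keq expr → x = 0.3281; check Q = 8147
Then change container volume by factor 1.25 (V_new/V_old).
Step 2:
                   G          B          J
  Initial     0.9519    0.02701      0.533
  Change    0.004313   0.006469  -0.004313
  Equil       0.9562    0.03348     0.5287
  solve Keq expr → x = -0.002156; check Q = 8147

Direction: reverse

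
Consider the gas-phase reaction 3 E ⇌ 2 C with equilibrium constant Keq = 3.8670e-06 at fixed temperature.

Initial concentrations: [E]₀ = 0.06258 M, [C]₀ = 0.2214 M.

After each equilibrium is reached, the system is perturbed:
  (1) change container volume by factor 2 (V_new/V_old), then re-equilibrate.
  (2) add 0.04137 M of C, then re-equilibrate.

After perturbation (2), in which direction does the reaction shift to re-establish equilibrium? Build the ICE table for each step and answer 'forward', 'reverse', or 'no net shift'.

Q₀ = 200 vs Keq = 3.8670e-06 ⇒ Q>K, reverse
Step 1:
                   E          C
  init       0.06258     0.2214
  Δ           0.3314    -0.2209
  eq           0.394 4.8624e-04
  solve Keq expr → x = -0.1105; check Q = 3.8670e-06
Then change container volume by factor 2 (V_new/V_old).
Step 2:
                   E          C
  init         0.197 2.4312e-04
  Δ       1.0660e-04 -7.1068e-05
  eq          0.1971 1.7205e-04
  solve Keq expr → x = -3.5534e-05; check Q = 3.8670e-06
Then add 0.04137 M of C.
Step 3:
                   E          C
  init        0.1971    0.04154
  Δ          0.06192   -0.04128
  eq           0.259 2.5921e-04
  solve Keq expr → x = -0.02064; check Q = 3.8670e-06

Direction: reverse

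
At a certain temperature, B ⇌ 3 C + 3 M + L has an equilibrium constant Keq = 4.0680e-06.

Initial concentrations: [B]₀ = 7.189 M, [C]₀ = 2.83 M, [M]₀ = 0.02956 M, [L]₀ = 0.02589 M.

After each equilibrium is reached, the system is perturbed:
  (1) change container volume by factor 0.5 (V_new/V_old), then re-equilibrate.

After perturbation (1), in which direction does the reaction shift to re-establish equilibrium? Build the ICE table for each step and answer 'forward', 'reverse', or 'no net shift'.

Q₀ = 2.1083e-06 vs Keq = 4.0680e-06 ⇒ Q<K, forward
Step 1:
                    B           C           M           L
  I             7.189        2.83     0.02956     0.02589
  C         -0.002075    0.006225    0.006225    0.002075
  E             7.187       2.836     0.03578     0.02796
  solve Keq expr → x = 0.002075; check Q = 4.0680e-06
Then change container volume by factor 0.5 (V_new/V_old).
Step 2:
                    B           C           M           L
  I             14.37       5.672     0.07157     0.05593
  C           0.01706    -0.05118    -0.05118    -0.01706
  E             14.39       5.621     0.02039     0.03887
  solve Keq expr → x = -0.01706; check Q = 4.0680e-06

Direction: reverse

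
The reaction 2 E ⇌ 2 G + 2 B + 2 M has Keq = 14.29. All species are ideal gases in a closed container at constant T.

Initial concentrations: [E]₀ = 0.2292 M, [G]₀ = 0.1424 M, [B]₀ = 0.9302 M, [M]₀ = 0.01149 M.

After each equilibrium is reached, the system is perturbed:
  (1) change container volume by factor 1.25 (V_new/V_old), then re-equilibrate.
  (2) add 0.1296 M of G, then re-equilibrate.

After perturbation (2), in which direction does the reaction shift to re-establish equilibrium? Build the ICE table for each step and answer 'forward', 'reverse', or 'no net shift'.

Direction: reverse

Q₀ = 4.4094e-05 vs Keq = 14.29 ⇒ Q<K, forward
Step 1:
                  E         G         B         M
  init       0.2292    0.1424    0.9302   0.01149
  Δ         -0.2064    0.2064    0.2064    0.2064
  eq        0.02284    0.3488     1.137    0.2178
  solve Keq expr → x = 0.1032; check Q = 14.29
Then change container volume by factor 1.25 (V_new/V_old).
Step 2:
                  E         G         B         M
  init      0.01827     0.279    0.9092    0.1743
  Δ       -0.005853  0.005853  0.005853  0.005853
  eq        0.01242    0.2849    0.9151    0.1801
  solve Keq expr → x = 0.002926; check Q = 14.29
Then add 0.1296 M of G.
Step 3:
                  E         G         B         M
  init      0.01242    0.4145    0.9151    0.1801
  Δ        0.004864 -0.004864 -0.004864 -0.004864
  eq        0.01729    0.4096    0.9102    0.1753
  solve Keq expr → x = -0.002432; check Q = 14.29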